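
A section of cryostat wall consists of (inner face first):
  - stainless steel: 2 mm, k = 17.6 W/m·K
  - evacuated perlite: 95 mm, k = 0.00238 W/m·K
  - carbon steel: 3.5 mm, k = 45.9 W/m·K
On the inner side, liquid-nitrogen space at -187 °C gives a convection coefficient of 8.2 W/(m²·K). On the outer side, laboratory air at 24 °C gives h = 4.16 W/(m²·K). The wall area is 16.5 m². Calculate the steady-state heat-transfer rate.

Q ≈ 86.4 W

Using the resistance-network approach (series):
R_inner film = 1/(h_i·A) = 1/(8.2×16.5) = 0.007391 K/W
R_stainless steel = L/(kA) = 0.002/(17.6×16.5) = 6.887×10^-6 K/W
R_evacuated perlite = L/(kA) = 0.095/(0.00238×16.5) = 2.419 K/W
R_carbon steel = L/(kA) = 0.0035/(45.9×16.5) = 4.621×10^-6 K/W
R_outer film = 1/(h_o·A) = 1/(4.16×16.5) = 0.01457 K/W
R_total = 2.441 K/W
Q = ΔT / R_total = 211 / 2.441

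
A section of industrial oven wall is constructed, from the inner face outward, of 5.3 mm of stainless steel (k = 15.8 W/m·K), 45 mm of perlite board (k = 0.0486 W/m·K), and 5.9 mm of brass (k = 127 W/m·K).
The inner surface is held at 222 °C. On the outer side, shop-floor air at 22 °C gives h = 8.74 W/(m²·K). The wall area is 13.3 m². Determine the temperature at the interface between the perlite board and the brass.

T ≈ 44 °C

Treating each layer as a thermal resistance in series:
R_stainless steel = L/(kA) = 0.0053/(15.8×13.3) = 2.522×10^-5 K/W
R_perlite board = L/(kA) = 0.045/(0.0486×13.3) = 0.06962 K/W
R_brass = L/(kA) = 0.0059/(127×13.3) = 3.493×10^-6 K/W
R_outer film = 1/(h_o·A) = 1/(8.74×13.3) = 0.008603 K/W
R_total = 0.07825 K/W;  Q = ΔT/R_total = 200/0.07825 = 2556 W
T_interface = T_inner − Q·ΣR(inner→interface) = 222 − 2560×0.06964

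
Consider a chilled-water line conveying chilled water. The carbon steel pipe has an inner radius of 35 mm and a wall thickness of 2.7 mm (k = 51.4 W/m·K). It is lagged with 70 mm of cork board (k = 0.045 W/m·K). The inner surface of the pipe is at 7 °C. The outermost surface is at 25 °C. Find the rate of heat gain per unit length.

q′ ≈ 4.85 W/m

For a radial system each layer contributes R = ln(r_out/r_in)/(2πkL); films add R = 1/(hA).
R_carbon steel pipe wall = ln(37.7/35)/(2π×51.4×1) = 2.301×10^-4 K/W
R_cork board = ln(107.7/37.7)/(2π×0.045×1) = 3.713 K/W
R_total = 3.713 K/W
Q = ΔT/R_total = 18/3.713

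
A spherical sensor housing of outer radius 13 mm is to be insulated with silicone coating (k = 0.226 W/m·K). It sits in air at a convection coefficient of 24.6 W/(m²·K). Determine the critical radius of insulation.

r_cr ≈ 18.4 mm

For a sphere r_cr = 2k/h = 2×0.226/24.6
r_cr = 18.4 mm; since the bare radius (13 mm) is below r_cr, adding a thin layer of insulation will *increase* heat loss.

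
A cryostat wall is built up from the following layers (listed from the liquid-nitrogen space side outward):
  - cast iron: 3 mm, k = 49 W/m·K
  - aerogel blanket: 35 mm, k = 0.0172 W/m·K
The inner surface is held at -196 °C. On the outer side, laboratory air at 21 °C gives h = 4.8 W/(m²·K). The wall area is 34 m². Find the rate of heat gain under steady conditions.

Q ≈ 3290 W

Thermal resistances in series:
R_cast iron = L/(kA) = 0.003/(49×34) = 1.801×10^-6 K/W
R_aerogel blanket = L/(kA) = 0.035/(0.0172×34) = 0.05985 K/W
R_outer film = 1/(h_o·A) = 1/(4.8×34) = 0.006127 K/W
R_total = 0.06598 K/W
Q = ΔT / R_total = 217 / 0.06598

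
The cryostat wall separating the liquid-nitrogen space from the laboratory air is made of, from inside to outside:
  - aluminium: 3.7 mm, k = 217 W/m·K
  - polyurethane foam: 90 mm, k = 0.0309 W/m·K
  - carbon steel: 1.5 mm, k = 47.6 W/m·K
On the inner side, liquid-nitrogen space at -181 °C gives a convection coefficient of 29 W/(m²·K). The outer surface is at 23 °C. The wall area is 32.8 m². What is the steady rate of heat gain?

Model the wall as resistances in series:
R_inner film = 1/(h_i·A) = 1/(29×32.8) = 0.001051 K/W
R_aluminium = L/(kA) = 0.0037/(217×32.8) = 5.198×10^-7 K/W
R_polyurethane foam = L/(kA) = 0.09/(0.0309×32.8) = 0.0888 K/W
R_carbon steel = L/(kA) = 0.0015/(47.6×32.8) = 9.608×10^-7 K/W
R_total = 0.08985 K/W
Q = ΔT / R_total = 204 / 0.08985

Q ≈ 2270 W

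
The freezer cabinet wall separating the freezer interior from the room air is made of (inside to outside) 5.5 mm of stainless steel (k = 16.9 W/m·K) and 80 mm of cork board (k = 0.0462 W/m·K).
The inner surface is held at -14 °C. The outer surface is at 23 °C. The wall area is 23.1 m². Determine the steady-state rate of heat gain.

Q ≈ 493 W

Series thermal resistances:
R_stainless steel = L/(kA) = 0.0055/(16.9×23.1) = 1.409×10^-5 K/W
R_cork board = L/(kA) = 0.08/(0.0462×23.1) = 0.07496 K/W
R_total = 0.07498 K/W
Q = ΔT / R_total = 37 / 0.07498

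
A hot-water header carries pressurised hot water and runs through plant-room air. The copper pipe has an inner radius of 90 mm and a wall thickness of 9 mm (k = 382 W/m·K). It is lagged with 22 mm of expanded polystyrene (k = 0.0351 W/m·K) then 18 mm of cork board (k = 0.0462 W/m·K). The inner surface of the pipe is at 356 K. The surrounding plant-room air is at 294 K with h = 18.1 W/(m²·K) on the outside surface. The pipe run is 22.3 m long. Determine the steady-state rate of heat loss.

Q ≈ 953 W

Radial resistances (cylindrical: R_cond = ln(r_o/r_i)/(2πkL), R_conv = 1/(h·2πrL)):
R_copper pipe wall = ln(99/90)/(2π×382×22.3) = 1.781×10^-6 K/W
R_expanded polystyrene = ln(121/99)/(2π×0.0351×22.3) = 0.0408 K/W
R_cork board = ln(139/121)/(2π×0.0462×22.3) = 0.02142 K/W
R_outer film = 1/(h_o·2πr_oL) = 1/(18.1×2π×0.139×22.3) = 0.002837 K/W
R_total = 0.06507 K/W
Q = ΔT/R_total = 62/0.06507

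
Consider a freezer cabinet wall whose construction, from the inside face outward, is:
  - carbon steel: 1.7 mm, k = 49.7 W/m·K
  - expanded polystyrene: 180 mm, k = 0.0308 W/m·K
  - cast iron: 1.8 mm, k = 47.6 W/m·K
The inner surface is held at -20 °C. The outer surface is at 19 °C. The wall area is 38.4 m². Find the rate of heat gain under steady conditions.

Q ≈ 256 W

Thermal resistances in series:
R_carbon steel = L/(kA) = 0.0017/(49.7×38.4) = 8.908×10^-7 K/W
R_expanded polystyrene = L/(kA) = 0.18/(0.0308×38.4) = 0.1522 K/W
R_cast iron = L/(kA) = 0.0018/(47.6×38.4) = 9.848×10^-7 K/W
R_total = 0.1522 K/W
Q = ΔT / R_total = 39 / 0.1522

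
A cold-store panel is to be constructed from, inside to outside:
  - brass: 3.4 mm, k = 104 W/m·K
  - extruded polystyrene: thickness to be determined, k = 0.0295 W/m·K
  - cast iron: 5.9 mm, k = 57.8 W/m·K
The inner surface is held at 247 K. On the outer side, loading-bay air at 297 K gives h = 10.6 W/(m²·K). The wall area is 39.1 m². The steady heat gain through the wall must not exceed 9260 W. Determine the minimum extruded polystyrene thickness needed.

L ≈ 3.44 mm

Thermal resistances in series:
R_brass = L/(kA) = 0.0034/(104×39.1) = 8.361×10^-7 K/W
R_cast iron = L/(kA) = 0.0059/(57.8×39.1) = 2.611×10^-6 K/W
R_outer film = 1/(h_o·A) = 1/(10.6×39.1) = 0.002413 K/W
Sum of the known resistances R_other = 0.002416 K/W
Required total resistance R_tot = ΔT/Q_allow = 50/9260 = 0.0054 K/W
R_extruded polystyrene = R_tot − R_other = 0.002983 K/W
L = R·k·A = 0.002983×0.0295×39.1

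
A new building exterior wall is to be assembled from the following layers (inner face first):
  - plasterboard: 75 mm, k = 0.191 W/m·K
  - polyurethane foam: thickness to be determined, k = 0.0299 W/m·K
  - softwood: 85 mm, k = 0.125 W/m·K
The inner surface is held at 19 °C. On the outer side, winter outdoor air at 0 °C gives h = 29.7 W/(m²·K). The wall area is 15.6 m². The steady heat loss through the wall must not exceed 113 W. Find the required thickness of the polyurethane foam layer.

L ≈ 45.3 mm

Model the wall as resistances in series:
R_plasterboard = L/(kA) = 0.075/(0.191×15.6) = 0.02517 K/W
R_softwood = L/(kA) = 0.085/(0.125×15.6) = 0.04359 K/W
R_outer film = 1/(h_o·A) = 1/(29.7×15.6) = 0.002158 K/W
Sum of the known resistances R_other = 0.07092 K/W
Required total resistance R_tot = ΔT/Q_allow = 19/113 = 0.1681 K/W
R_polyurethane foam = R_tot − R_other = 0.09722 K/W
L = R·k·A = 0.09722×0.0299×15.6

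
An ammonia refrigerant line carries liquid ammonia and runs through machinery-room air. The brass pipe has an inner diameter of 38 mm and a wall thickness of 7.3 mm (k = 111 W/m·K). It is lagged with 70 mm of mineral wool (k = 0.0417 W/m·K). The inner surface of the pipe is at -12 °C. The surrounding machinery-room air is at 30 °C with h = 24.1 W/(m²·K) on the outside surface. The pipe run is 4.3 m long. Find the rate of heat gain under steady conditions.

Treating each annulus and film as a series resistance:
R_brass pipe wall = ln(26.3/19)/(2π×111×4.3) = 1.084×10^-4 K/W
R_mineral wool = ln(96.3/26.3)/(2π×0.0417×4.3) = 1.152 K/W
R_outer film = 1/(h_o·2πr_oL) = 1/(24.1×2π×0.0963×4.3) = 0.01595 K/W
R_total = 1.168 K/W
Q = ΔT/R_total = 42/1.168

Q ≈ 36 W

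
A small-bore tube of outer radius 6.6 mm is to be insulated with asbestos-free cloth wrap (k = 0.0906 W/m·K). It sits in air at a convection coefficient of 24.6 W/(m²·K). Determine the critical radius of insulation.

r_cr ≈ 3.68 mm

For a cylinder r_cr = k/h = 0.0906/24.6
r_cr = 3.68 mm; since the bare radius (6.6 mm) is above r_cr, any added insulation will reduce heat loss.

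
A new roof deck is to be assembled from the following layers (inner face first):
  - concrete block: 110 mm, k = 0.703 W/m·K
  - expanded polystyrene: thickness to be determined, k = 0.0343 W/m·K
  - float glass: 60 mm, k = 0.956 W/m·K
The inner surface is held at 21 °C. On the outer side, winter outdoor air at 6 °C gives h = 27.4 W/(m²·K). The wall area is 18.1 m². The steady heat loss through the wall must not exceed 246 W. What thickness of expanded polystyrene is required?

Model the wall as resistances in series:
R_concrete block = L/(kA) = 0.11/(0.703×18.1) = 0.008645 K/W
R_float glass = L/(kA) = 0.06/(0.956×18.1) = 0.003467 K/W
R_outer film = 1/(h_o·A) = 1/(27.4×18.1) = 0.002016 K/W
Sum of the known resistances R_other = 0.01413 K/W
Required total resistance R_tot = ΔT/Q_allow = 15/246 = 0.06098 K/W
R_expanded polystyrene = R_tot − R_other = 0.04685 K/W
L = R·k·A = 0.04685×0.0343×18.1

L ≈ 29.1 mm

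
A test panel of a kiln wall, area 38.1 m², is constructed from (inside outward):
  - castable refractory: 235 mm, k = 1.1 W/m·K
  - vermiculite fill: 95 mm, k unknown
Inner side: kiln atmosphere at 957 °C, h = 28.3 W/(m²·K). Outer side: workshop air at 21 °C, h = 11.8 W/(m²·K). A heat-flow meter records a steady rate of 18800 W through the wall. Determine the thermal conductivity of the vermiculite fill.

k ≈ 0.0608 W/(m·K)

Using the resistance-network approach (series):
R_inner film = 1/(h_i·A) = 1/(28.3×38.1) = 9.274×10^-4 K/W
R_castable refractory = L/(kA) = 0.235/(1.1×38.1) = 0.005607 K/W
R_outer film = 1/(h_o·A) = 1/(11.8×38.1) = 0.002224 K/W
Sum of known resistances R_other = 0.008759 K/W
Total R = ΔT/Q = 936/18800 = 0.04979 K/W
R_vermiculite fill = R_total − R_other = 0.04103 K/W
k = L/(R·A) = 0.095/(0.04103×38.1)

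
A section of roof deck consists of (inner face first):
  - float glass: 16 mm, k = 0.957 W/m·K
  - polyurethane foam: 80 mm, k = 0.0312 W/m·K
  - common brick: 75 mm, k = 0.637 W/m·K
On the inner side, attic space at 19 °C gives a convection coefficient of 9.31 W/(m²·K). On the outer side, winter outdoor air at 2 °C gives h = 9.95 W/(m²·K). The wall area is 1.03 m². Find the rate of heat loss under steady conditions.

Model the wall as resistances in series:
R_inner film = 1/(h_i·A) = 1/(9.31×1.03) = 0.1043 K/W
R_float glass = L/(kA) = 0.016/(0.957×1.03) = 0.01623 K/W
R_polyurethane foam = L/(kA) = 0.08/(0.0312×1.03) = 2.489 K/W
R_common brick = L/(kA) = 0.075/(0.637×1.03) = 0.1143 K/W
R_outer film = 1/(h_o·A) = 1/(9.95×1.03) = 0.09758 K/W
R_total = 2.822 K/W
Q = ΔT / R_total = 17 / 2.822

Q ≈ 6.02 W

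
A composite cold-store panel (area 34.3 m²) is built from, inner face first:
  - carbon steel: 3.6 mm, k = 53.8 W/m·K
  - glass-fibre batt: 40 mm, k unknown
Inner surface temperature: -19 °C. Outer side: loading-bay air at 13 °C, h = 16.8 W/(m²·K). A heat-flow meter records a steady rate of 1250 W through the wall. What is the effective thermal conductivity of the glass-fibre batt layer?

k ≈ 0.0489 W/(m·K)

Treating each layer as a thermal resistance in series:
R_carbon steel = L/(kA) = 0.0036/(53.8×34.3) = 1.951×10^-6 K/W
R_outer film = 1/(h_o·A) = 1/(16.8×34.3) = 0.001735 K/W
Sum of known resistances R_other = 0.001737 K/W
Total R = ΔT/Q = 32/1250 = 0.0256 K/W
R_glass-fibre batt = R_total − R_other = 0.02386 K/W
k = L/(R·A) = 0.04/(0.02386×34.3)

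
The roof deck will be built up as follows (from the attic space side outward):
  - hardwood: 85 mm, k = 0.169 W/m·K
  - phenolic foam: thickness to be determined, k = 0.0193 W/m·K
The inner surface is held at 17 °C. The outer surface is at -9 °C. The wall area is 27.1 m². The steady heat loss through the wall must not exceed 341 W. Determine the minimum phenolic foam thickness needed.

L ≈ 30.2 mm

Model the wall as resistances in series:
R_hardwood = L/(kA) = 0.085/(0.169×27.1) = 0.01856 K/W
Sum of the known resistances R_other = 0.01856 K/W
Required total resistance R_tot = ΔT/Q_allow = 26/341 = 0.07625 K/W
R_phenolic foam = R_tot − R_other = 0.05769 K/W
L = R·k·A = 0.05769×0.0193×27.1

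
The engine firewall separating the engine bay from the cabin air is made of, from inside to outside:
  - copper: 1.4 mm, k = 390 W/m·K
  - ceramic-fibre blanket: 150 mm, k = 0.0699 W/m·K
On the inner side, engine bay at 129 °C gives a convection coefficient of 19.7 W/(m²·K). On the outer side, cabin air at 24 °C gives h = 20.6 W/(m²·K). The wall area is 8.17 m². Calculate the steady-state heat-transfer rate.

Model the wall as resistances in series:
R_inner film = 1/(h_i·A) = 1/(19.7×8.17) = 0.006213 K/W
R_copper = L/(kA) = 0.0014/(390×8.17) = 4.394×10^-7 K/W
R_ceramic-fibre blanket = L/(kA) = 0.15/(0.0699×8.17) = 0.2627 K/W
R_outer film = 1/(h_o·A) = 1/(20.6×8.17) = 0.005942 K/W
R_total = 0.2748 K/W
Q = ΔT / R_total = 105 / 0.2748

Q ≈ 382 W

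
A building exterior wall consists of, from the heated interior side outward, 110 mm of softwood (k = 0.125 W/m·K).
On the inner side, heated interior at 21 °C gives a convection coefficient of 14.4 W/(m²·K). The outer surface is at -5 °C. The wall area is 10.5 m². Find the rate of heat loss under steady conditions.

Q ≈ 288 W

Model the wall as resistances in series:
R_inner film = 1/(h_i·A) = 1/(14.4×10.5) = 0.006614 K/W
R_softwood = L/(kA) = 0.11/(0.125×10.5) = 0.08381 K/W
R_total = 0.09042 K/W
Q = ΔT / R_total = 26 / 0.09042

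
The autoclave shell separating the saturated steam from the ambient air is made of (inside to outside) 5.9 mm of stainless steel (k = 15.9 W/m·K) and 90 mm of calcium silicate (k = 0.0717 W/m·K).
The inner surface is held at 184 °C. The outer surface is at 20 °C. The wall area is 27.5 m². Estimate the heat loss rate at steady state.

Q ≈ 3590 W

Thermal resistances in series:
R_stainless steel = L/(kA) = 0.0059/(15.9×27.5) = 1.349×10^-5 K/W
R_calcium silicate = L/(kA) = 0.09/(0.0717×27.5) = 0.04564 K/W
R_total = 0.04566 K/W
Q = ΔT / R_total = 164 / 0.04566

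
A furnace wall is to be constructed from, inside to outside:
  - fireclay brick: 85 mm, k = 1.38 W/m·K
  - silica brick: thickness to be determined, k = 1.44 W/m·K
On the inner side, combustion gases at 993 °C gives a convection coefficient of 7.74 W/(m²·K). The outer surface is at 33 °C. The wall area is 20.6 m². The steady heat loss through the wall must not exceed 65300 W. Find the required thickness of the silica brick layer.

Thermal resistances in series:
R_inner film = 1/(h_i·A) = 1/(7.74×20.6) = 0.006272 K/W
R_fireclay brick = L/(kA) = 0.085/(1.38×20.6) = 0.00299 K/W
Sum of the known resistances R_other = 0.009262 K/W
Required total resistance R_tot = ΔT/Q_allow = 960/65300 = 0.0147 K/W
R_silica brick = R_tot − R_other = 0.00544 K/W
L = R·k·A = 0.00544×1.44×20.6

L ≈ 161 mm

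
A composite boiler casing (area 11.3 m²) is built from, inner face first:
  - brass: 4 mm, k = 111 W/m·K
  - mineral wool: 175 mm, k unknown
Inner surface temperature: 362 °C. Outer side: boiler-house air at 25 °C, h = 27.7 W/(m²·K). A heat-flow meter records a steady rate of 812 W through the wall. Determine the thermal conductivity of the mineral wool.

Thermal resistances in series:
R_brass = L/(kA) = 0.004/(111×11.3) = 3.189×10^-6 K/W
R_outer film = 1/(h_o·A) = 1/(27.7×11.3) = 0.003195 K/W
Sum of known resistances R_other = 0.003198 K/W
Total R = ΔT/Q = 337/812 = 0.415 K/W
R_mineral wool = R_total − R_other = 0.4118 K/W
k = L/(R·A) = 0.175/(0.4118×11.3)

k ≈ 0.0376 W/(m·K)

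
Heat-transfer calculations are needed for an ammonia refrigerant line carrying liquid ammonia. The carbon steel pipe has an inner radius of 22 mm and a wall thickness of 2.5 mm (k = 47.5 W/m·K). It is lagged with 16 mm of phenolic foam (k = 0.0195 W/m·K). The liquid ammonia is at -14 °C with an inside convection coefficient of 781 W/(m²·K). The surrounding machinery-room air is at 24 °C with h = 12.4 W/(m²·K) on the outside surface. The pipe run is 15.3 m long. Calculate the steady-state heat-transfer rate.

Q ≈ 131 W

For a radial system each layer contributes R = ln(r_out/r_in)/(2πkL); films add R = 1/(hA).
R_inner film = 1/(h_i·2πr₁L) = 1/(781×2π×0.022×15.3) = 6.054×10^-4 K/W
R_carbon steel pipe wall = ln(24.5/22)/(2π×47.5×15.3) = 2.357×10^-5 K/W
R_phenolic foam = ln(40.5/24.5)/(2π×0.0195×15.3) = 0.2681 K/W
R_outer film = 1/(h_o·2πr_oL) = 1/(12.4×2π×0.0405×15.3) = 0.02071 K/W
R_total = 0.2895 K/W
Q = ΔT/R_total = 38/0.2895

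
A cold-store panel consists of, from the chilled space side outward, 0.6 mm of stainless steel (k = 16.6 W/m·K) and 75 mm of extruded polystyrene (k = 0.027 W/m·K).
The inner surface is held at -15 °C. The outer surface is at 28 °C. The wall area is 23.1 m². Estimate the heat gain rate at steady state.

Q ≈ 358 W

Thermal resistances in series:
R_stainless steel = L/(kA) = 0.0006/(16.6×23.1) = 1.565×10^-6 K/W
R_extruded polystyrene = L/(kA) = 0.075/(0.027×23.1) = 0.1203 K/W
R_total = 0.1203 K/W
Q = ΔT / R_total = 43 / 0.1203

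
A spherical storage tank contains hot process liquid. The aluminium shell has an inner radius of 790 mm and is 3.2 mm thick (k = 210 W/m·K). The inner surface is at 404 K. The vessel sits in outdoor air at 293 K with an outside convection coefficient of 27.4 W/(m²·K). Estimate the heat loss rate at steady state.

For a spherical shell R = (1/r₁ − 1/r₂)/(4πk); film R = 1/(h·4πr²). In series:
R_aluminium shell = (1/0.79 − 1/0.7932)/(4π×210) = 1.935×10^-6 K/W
R_outer film = 1/(h·4πr_o²) = 1/(27.4×4π×0.7932²) = 0.004616 K/W
R_total = 0.004618 K/W
Q = ΔT/R_total = 111/0.004618

Q ≈ 24000 W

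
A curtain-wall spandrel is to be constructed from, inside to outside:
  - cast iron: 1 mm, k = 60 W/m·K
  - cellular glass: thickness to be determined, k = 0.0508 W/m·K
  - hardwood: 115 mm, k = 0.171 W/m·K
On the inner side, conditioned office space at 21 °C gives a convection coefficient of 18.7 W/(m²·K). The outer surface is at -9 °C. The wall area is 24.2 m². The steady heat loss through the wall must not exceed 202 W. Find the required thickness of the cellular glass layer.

Series thermal resistances:
R_inner film = 1/(h_i·A) = 1/(18.7×24.2) = 0.00221 K/W
R_cast iron = L/(kA) = 0.001/(60×24.2) = 6.887×10^-7 K/W
R_hardwood = L/(kA) = 0.115/(0.171×24.2) = 0.02779 K/W
Sum of the known resistances R_other = 0.03 K/W
Required total resistance R_tot = ΔT/Q_allow = 30/202 = 0.1485 K/W
R_cellular glass = R_tot − R_other = 0.1185 K/W
L = R·k·A = 0.1185×0.0508×24.2

L ≈ 146 mm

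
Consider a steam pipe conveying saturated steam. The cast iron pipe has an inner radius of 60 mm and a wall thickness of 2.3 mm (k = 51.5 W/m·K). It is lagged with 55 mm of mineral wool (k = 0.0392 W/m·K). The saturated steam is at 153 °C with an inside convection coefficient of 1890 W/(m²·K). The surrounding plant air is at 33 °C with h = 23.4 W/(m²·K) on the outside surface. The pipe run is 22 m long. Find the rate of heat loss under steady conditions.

Cylindrical conduction, so R = ln(r₂/r₁)/(2πkL) per layer, in series:
R_inner film = 1/(h_i·2πr₁L) = 1/(1890×2π×0.06×22) = 6.379×10^-5 K/W
R_cast iron pipe wall = ln(62.3/60)/(2π×51.5×22) = 5.284×10^-6 K/W
R_mineral wool = ln(117.3/62.3)/(2π×0.0392×22) = 0.1168 K/W
R_outer film = 1/(h_o·2πr_oL) = 1/(23.4×2π×0.1173×22) = 0.002636 K/W
R_total = 0.1195 K/W
Q = ΔT/R_total = 120/0.1195

Q ≈ 1000 W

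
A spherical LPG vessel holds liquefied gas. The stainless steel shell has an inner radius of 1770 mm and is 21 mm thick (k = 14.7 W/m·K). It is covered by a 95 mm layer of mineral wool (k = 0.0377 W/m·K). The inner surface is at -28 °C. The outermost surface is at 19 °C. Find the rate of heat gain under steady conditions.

Q ≈ 791 W

Spherical conduction: R = (1/r_in − 1/r_out)/(4πk) per layer; series-sum.
R_stainless steel shell = (1/1.77 − 1/1.791)/(4π×14.7) = 3.586×10^-5 K/W
R_mineral wool = (1/1.791 − 1/1.886)/(4π×0.0377) = 0.05937 K/W
R_total = 0.0594 K/W
Q = ΔT/R_total = 47/0.0594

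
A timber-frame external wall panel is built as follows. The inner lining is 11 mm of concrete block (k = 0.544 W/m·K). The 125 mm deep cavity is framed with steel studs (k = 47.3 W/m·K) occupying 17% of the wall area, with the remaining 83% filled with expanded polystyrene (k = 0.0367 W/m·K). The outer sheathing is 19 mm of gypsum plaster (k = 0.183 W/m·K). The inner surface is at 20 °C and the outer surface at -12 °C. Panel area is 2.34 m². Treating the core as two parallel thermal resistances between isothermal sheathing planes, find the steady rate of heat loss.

Sheathing layers in series; stud and cavity paths in parallel between them.
R_inner = 0.011/(0.544×2.34) = 0.008641 K/W
R_stud  = 0.125/(47.3×0.17×2.34) = 0.006643 K/W
R_cav   = 0.125/(0.0367×0.83×2.34) = 1.754 K/W
1/R_core = 1/R_stud + 1/R_cav → R_core = 0.006618 K/W
R_outer = 0.019/(0.183×2.34) = 0.04437 K/W
R_total = 0.05963 K/W
Q = ΔT/R_total = 32/0.05963

Q ≈ 537 W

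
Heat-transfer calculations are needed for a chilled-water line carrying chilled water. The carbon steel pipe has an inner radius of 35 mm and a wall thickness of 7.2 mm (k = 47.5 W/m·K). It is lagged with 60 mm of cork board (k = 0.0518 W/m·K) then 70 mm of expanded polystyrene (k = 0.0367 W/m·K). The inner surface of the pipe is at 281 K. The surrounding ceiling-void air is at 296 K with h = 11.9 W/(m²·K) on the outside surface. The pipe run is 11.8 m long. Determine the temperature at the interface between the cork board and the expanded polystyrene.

Radial resistances (cylindrical: R_cond = ln(r_o/r_i)/(2πkL), R_conv = 1/(h·2πrL)):
R_carbon steel pipe wall = ln(42.2/35)/(2π×47.5×11.8) = 5.312×10^-5 K/W
R_cork board = ln(102.2/42.2)/(2π×0.0518×11.8) = 0.2303 K/W
R_expanded polystyrene = ln(172.2/102.2)/(2π×0.0367×11.8) = 0.1917 K/W
R_outer film = 1/(h_o·2πr_oL) = 1/(11.9×2π×0.1722×11.8) = 0.006582 K/W
R_total = 0.4287 K/W
Q = ΔT/R_total = 15/0.4287
Q = 35 W
T_interface = T_inner + Q·ΣR(inner→interface) = 281 + 35×0.2304

T ≈ 289 K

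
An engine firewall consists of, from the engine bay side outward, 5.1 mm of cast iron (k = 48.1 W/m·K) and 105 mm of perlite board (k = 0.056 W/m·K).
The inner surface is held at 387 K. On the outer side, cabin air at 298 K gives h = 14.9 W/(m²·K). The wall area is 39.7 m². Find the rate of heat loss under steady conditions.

Q ≈ 1820 W

Thermal resistances in series:
R_cast iron = L/(kA) = 0.0051/(48.1×39.7) = 2.671×10^-6 K/W
R_perlite board = L/(kA) = 0.105/(0.056×39.7) = 0.04723 K/W
R_outer film = 1/(h_o·A) = 1/(14.9×39.7) = 0.001691 K/W
R_total = 0.04892 K/W
Q = ΔT / R_total = 89 / 0.04892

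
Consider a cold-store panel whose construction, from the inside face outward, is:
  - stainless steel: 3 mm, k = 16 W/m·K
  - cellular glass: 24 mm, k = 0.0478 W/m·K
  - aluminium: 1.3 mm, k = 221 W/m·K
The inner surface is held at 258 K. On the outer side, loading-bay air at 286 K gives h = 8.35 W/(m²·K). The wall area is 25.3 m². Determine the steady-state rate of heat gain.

Treating each layer as a thermal resistance in series:
R_stainless steel = L/(kA) = 0.003/(16×25.3) = 7.411×10^-6 K/W
R_cellular glass = L/(kA) = 0.024/(0.0478×25.3) = 0.01985 K/W
R_aluminium = L/(kA) = 0.0013/(221×25.3) = 2.325×10^-7 K/W
R_outer film = 1/(h_o·A) = 1/(8.35×25.3) = 0.004734 K/W
R_total = 0.02459 K/W
Q = ΔT / R_total = 28 / 0.02459

Q ≈ 1140 W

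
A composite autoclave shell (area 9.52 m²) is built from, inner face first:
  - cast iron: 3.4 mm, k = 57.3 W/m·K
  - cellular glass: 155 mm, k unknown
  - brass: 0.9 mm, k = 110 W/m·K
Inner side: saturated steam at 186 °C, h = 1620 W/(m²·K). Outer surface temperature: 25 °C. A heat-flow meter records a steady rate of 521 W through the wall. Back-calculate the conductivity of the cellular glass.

Model the wall as resistances in series:
R_inner film = 1/(h_i·A) = 1/(1620×9.52) = 6.484×10^-5 K/W
R_cast iron = L/(kA) = 0.0034/(57.3×9.52) = 6.233×10^-6 K/W
R_brass = L/(kA) = 0.0009/(110×9.52) = 8.594×10^-7 K/W
Sum of known resistances R_other = 7.193×10^-5 K/W
Total R = ΔT/Q = 161/521 = 0.309 K/W
R_cellular glass = R_total − R_other = 0.3089 K/W
k = L/(R·A) = 0.155/(0.3089×9.52)

k ≈ 0.0527 W/(m·K)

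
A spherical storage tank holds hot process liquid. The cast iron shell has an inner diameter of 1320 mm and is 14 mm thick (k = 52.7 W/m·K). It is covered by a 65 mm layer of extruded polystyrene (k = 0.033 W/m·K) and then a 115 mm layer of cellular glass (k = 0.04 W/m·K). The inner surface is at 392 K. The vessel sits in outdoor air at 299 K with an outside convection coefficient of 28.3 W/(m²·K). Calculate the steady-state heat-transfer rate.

Radial (spherical) resistances in series:
R_cast iron shell = (1/0.66 − 1/0.674)/(4π×52.7) = 4.752×10^-5 K/W
R_extruded polystyrene = (1/0.674 − 1/0.739)/(4π×0.033) = 0.3147 K/W
R_cellular glass = (1/0.739 − 1/0.854)/(4π×0.04) = 0.3625 K/W
R_outer film = 1/(h·4πr_o²) = 1/(28.3×4π×0.854²) = 0.003856 K/W
R_total = 0.6811 K/W
Q = ΔT/R_total = 93/0.6811

Q ≈ 137 W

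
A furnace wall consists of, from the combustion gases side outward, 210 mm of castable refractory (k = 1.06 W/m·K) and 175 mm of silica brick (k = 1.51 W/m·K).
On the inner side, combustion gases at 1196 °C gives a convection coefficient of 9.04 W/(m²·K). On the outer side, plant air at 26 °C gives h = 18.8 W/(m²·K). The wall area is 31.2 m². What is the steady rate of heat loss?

Treating each layer as a thermal resistance in series:
R_inner film = 1/(h_i·A) = 1/(9.04×31.2) = 0.003545 K/W
R_castable refractory = L/(kA) = 0.21/(1.06×31.2) = 0.00635 K/W
R_silica brick = L/(kA) = 0.175/(1.51×31.2) = 0.003715 K/W
R_outer film = 1/(h_o·A) = 1/(18.8×31.2) = 0.001705 K/W
R_total = 0.01531 K/W
Q = ΔT / R_total = 1170 / 0.01531

Q ≈ 76400 W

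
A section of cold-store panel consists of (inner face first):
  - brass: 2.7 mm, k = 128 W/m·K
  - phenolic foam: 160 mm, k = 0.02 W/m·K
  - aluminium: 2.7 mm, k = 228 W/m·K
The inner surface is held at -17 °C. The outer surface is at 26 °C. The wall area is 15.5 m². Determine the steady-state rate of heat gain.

Thermal resistances in series:
R_brass = L/(kA) = 0.0027/(128×15.5) = 1.361×10^-6 K/W
R_phenolic foam = L/(kA) = 0.16/(0.02×15.5) = 0.5161 K/W
R_aluminium = L/(kA) = 0.0027/(228×15.5) = 7.64×10^-7 K/W
R_total = 0.5161 K/W
Q = ΔT / R_total = 43 / 0.5161

Q ≈ 83.3 W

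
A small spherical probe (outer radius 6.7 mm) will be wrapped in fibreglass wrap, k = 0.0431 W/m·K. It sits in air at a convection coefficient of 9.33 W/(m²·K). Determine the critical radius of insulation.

For a sphere r_cr = 2k/h = 2×0.0431/9.33
r_cr = 9.24 mm; since the bare radius (6.7 mm) is below r_cr, adding a thin layer of insulation will *increase* heat loss.

r_cr ≈ 9.24 mm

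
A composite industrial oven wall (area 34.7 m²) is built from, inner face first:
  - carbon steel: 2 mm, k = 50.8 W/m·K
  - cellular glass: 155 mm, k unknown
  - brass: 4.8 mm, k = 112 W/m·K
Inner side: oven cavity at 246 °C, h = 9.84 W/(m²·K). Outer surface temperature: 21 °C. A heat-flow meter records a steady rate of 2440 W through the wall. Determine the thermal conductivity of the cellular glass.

k ≈ 0.05 W/(m·K)

Series thermal resistances:
R_inner film = 1/(h_i·A) = 1/(9.84×34.7) = 0.002929 K/W
R_carbon steel = L/(kA) = 0.002/(50.8×34.7) = 1.135×10^-6 K/W
R_brass = L/(kA) = 0.0048/(112×34.7) = 1.235×10^-6 K/W
Sum of known resistances R_other = 0.002931 K/W
Total R = ΔT/Q = 225/2440 = 0.09221 K/W
R_cellular glass = R_total − R_other = 0.08928 K/W
k = L/(R·A) = 0.155/(0.08928×34.7)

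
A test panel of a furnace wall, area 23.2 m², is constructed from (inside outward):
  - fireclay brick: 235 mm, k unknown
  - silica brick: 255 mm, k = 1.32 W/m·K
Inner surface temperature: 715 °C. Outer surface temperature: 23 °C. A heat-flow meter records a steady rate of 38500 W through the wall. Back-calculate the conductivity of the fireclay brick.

k ≈ 1.05 W/(m·K)

Thermal resistances in series:
R_silica brick = L/(kA) = 0.255/(1.32×23.2) = 0.008327 K/W
Sum of known resistances R_other = 0.008327 K/W
Total R = ΔT/Q = 692/38500 = 0.01797 K/W
R_fireclay brick = R_total − R_other = 0.009647 K/W
k = L/(R·A) = 0.235/(0.009647×23.2)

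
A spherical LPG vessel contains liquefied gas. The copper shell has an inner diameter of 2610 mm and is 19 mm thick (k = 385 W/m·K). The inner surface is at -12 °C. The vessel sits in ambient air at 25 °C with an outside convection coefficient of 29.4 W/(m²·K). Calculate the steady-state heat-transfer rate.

Q ≈ 23900 W

Spherical conduction: R = (1/r_in − 1/r_out)/(4πk) per layer; series-sum.
R_copper shell = (1/1.305 − 1/1.324)/(4π×385) = 2.273×10^-6 K/W
R_outer film = 1/(h·4πr_o²) = 1/(29.4×4π×1.324²) = 0.001544 K/W
R_total = 0.001546 K/W
Q = ΔT/R_total = 37/0.001546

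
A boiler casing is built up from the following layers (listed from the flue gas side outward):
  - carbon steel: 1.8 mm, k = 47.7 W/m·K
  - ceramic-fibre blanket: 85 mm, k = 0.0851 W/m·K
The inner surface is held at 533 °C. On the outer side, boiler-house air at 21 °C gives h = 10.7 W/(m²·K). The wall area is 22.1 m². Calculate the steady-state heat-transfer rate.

Q ≈ 10400 W

Using the resistance-network approach (series):
R_carbon steel = L/(kA) = 0.0018/(47.7×22.1) = 1.708×10^-6 K/W
R_ceramic-fibre blanket = L/(kA) = 0.085/(0.0851×22.1) = 0.0452 K/W
R_outer film = 1/(h_o·A) = 1/(10.7×22.1) = 0.004229 K/W
R_total = 0.04943 K/W
Q = ΔT / R_total = 512 / 0.04943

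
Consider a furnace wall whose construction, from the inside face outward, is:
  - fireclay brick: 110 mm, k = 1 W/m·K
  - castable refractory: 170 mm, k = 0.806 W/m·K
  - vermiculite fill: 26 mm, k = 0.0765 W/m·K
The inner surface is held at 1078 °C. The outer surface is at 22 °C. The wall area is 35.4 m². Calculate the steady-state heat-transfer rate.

Series thermal resistances:
R_fireclay brick = L/(kA) = 0.11/(1×35.4) = 0.003107 K/W
R_castable refractory = L/(kA) = 0.17/(0.806×35.4) = 0.005958 K/W
R_vermiculite fill = L/(kA) = 0.026/(0.0765×35.4) = 0.009601 K/W
R_total = 0.01867 K/W
Q = ΔT / R_total = 1056 / 0.01867

Q ≈ 56600 W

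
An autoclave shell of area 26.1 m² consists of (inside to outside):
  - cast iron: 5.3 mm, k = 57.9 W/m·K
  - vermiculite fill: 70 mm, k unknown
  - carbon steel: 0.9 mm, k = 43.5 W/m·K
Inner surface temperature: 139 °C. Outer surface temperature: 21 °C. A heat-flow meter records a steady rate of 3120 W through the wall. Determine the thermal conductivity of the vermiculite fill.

Model the wall as resistances in series:
R_cast iron = L/(kA) = 0.0053/(57.9×26.1) = 3.507×10^-6 K/W
R_carbon steel = L/(kA) = 0.0009/(43.5×26.1) = 7.927×10^-7 K/W
Sum of known resistances R_other = 4.3×10^-6 K/W
Total R = ΔT/Q = 118/3120 = 0.03782 K/W
R_vermiculite fill = R_total − R_other = 0.03782 K/W
k = L/(R·A) = 0.07/(0.03782×26.1)

k ≈ 0.0709 W/(m·K)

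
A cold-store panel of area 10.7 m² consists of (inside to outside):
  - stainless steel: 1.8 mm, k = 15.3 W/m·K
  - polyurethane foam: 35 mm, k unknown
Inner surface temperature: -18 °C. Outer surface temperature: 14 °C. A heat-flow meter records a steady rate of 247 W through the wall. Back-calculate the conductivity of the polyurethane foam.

Treating each layer as a thermal resistance in series:
R_stainless steel = L/(kA) = 0.0018/(15.3×10.7) = 1.1×10^-5 K/W
Sum of known resistances R_other = 1.1×10^-5 K/W
Total R = ΔT/Q = 32/247 = 0.1296 K/W
R_polyurethane foam = R_total − R_other = 0.1295 K/W
k = L/(R·A) = 0.035/(0.1295×10.7)

k ≈ 0.0253 W/(m·K)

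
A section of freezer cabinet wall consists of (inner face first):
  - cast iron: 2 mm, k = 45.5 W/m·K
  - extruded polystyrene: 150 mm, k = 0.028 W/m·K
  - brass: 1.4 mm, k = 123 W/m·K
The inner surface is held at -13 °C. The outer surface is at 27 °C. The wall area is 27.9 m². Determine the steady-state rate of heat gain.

Thermal resistances in series:
R_cast iron = L/(kA) = 0.002/(45.5×27.9) = 1.575×10^-6 K/W
R_extruded polystyrene = L/(kA) = 0.15/(0.028×27.9) = 0.192 K/W
R_brass = L/(kA) = 0.0014/(123×27.9) = 4.08×10^-7 K/W
R_total = 0.192 K/W
Q = ΔT / R_total = 40 / 0.192

Q ≈ 208 W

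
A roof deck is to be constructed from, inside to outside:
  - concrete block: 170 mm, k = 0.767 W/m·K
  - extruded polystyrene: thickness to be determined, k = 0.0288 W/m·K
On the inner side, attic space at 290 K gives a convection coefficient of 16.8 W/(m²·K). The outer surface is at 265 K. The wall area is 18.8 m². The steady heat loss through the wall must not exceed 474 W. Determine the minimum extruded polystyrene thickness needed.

L ≈ 20.5 mm

Treating each layer as a thermal resistance in series:
R_inner film = 1/(h_i·A) = 1/(16.8×18.8) = 0.003166 K/W
R_concrete block = L/(kA) = 0.17/(0.767×18.8) = 0.01179 K/W
Sum of the known resistances R_other = 0.01496 K/W
Required total resistance R_tot = ΔT/Q_allow = 25/474 = 0.05274 K/W
R_extruded polystyrene = R_tot − R_other = 0.03779 K/W
L = R·k·A = 0.03779×0.0288×18.8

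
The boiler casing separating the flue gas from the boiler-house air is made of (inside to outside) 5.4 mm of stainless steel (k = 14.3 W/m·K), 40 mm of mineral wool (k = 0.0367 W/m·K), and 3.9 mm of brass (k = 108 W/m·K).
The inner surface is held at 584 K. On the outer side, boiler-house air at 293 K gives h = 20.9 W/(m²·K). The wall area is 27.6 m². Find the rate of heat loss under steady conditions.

Q ≈ 7060 W

Model the wall as resistances in series:
R_stainless steel = L/(kA) = 0.0054/(14.3×27.6) = 1.368×10^-5 K/W
R_mineral wool = L/(kA) = 0.04/(0.0367×27.6) = 0.03949 K/W
R_brass = L/(kA) = 0.0039/(108×27.6) = 1.308×10^-6 K/W
R_outer film = 1/(h_o·A) = 1/(20.9×27.6) = 0.001734 K/W
R_total = 0.04124 K/W
Q = ΔT / R_total = 291 / 0.04124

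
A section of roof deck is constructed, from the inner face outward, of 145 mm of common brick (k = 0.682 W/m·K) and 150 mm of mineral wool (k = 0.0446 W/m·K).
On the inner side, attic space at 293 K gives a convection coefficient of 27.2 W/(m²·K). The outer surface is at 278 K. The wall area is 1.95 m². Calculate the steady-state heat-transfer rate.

Q ≈ 8.1 W

Series thermal resistances:
R_inner film = 1/(h_i·A) = 1/(27.2×1.95) = 0.01885 K/W
R_common brick = L/(kA) = 0.145/(0.682×1.95) = 0.109 K/W
R_mineral wool = L/(kA) = 0.15/(0.0446×1.95) = 1.725 K/W
R_total = 1.853 K/W
Q = ΔT / R_total = 15 / 1.853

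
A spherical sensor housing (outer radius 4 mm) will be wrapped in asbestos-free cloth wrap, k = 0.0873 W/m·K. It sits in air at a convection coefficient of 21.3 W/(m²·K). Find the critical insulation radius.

r_cr ≈ 8.2 mm

For a sphere r_cr = 2k/h = 2×0.0873/21.3
r_cr = 8.2 mm; since the bare radius (4 mm) is below r_cr, adding a thin layer of insulation will *increase* heat loss.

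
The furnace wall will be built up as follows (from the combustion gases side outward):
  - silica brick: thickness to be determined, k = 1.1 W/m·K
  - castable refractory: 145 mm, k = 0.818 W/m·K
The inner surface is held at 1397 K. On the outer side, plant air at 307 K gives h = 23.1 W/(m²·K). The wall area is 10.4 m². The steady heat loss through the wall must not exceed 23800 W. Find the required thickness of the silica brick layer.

L ≈ 281 mm

Series thermal resistances:
R_castable refractory = L/(kA) = 0.145/(0.818×10.4) = 0.01704 K/W
R_outer film = 1/(h_o·A) = 1/(23.1×10.4) = 0.004163 K/W
Sum of the known resistances R_other = 0.02121 K/W
Required total resistance R_tot = ΔT/Q_allow = 1090/23800 = 0.0458 K/W
R_silica brick = R_tot − R_other = 0.02459 K/W
L = R·k·A = 0.02459×1.1×10.4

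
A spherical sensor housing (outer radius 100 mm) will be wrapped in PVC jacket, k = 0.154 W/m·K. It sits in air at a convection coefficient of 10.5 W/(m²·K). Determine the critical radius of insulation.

r_cr ≈ 29.3 mm

For a sphere r_cr = 2k/h = 2×0.154/10.5
r_cr = 29.3 mm; since the bare radius (100 mm) is above r_cr, any added insulation will reduce heat loss.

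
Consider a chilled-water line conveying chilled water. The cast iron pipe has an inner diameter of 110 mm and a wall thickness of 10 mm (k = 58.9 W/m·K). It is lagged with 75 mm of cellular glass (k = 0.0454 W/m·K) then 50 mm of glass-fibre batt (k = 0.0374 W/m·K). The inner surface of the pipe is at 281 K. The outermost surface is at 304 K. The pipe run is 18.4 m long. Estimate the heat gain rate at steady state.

Per-layer cylindrical resistances, series-summed:
R_cast iron pipe wall = ln(65/55)/(2π×58.9×18.4) = 2.453×10^-5 K/W
R_cellular glass = ln(140/65)/(2π×0.0454×18.4) = 0.1462 K/W
R_glass-fibre batt = ln(190/140)/(2π×0.0374×18.4) = 0.07063 K/W
R_total = 0.2168 K/W
Q = ΔT/R_total = 23/0.2168

Q ≈ 106 W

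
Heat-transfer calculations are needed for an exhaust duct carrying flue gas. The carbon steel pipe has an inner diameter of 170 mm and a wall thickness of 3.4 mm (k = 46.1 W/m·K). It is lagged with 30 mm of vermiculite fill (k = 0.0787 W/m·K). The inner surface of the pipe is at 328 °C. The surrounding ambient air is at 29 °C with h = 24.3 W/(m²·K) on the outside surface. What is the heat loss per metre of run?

q′ ≈ 463 W/m

Radial resistances (cylindrical: R_cond = ln(r_o/r_i)/(2πkL), R_conv = 1/(h·2πrL)):
R_carbon steel pipe wall = ln(88.4/85)/(2π×46.1×1) = 1.354×10^-4 K/W
R_vermiculite fill = ln(118.4/88.4)/(2π×0.0787×1) = 0.5909 K/W
R_outer film = 1/(h_o·2πr_oL) = 1/(24.3×2π×0.1184×1) = 0.05532 K/W
R_total = 0.6464 K/W
Q = ΔT/R_total = 299/0.6464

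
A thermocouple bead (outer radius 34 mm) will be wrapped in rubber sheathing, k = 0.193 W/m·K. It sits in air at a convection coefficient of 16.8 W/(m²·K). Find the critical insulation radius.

r_cr ≈ 23 mm

For a sphere r_cr = 2k/h = 2×0.193/16.8
r_cr = 23 mm; since the bare radius (34 mm) is above r_cr, any added insulation will reduce heat loss.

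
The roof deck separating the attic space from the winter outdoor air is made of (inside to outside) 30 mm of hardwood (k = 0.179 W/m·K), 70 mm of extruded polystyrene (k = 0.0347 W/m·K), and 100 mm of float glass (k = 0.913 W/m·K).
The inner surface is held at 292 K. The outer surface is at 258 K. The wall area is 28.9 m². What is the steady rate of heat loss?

Series thermal resistances:
R_hardwood = L/(kA) = 0.03/(0.179×28.9) = 0.005799 K/W
R_extruded polystyrene = L/(kA) = 0.07/(0.0347×28.9) = 0.0698 K/W
R_float glass = L/(kA) = 0.1/(0.913×28.9) = 0.00379 K/W
R_total = 0.07939 K/W
Q = ΔT / R_total = 34 / 0.07939

Q ≈ 428 W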